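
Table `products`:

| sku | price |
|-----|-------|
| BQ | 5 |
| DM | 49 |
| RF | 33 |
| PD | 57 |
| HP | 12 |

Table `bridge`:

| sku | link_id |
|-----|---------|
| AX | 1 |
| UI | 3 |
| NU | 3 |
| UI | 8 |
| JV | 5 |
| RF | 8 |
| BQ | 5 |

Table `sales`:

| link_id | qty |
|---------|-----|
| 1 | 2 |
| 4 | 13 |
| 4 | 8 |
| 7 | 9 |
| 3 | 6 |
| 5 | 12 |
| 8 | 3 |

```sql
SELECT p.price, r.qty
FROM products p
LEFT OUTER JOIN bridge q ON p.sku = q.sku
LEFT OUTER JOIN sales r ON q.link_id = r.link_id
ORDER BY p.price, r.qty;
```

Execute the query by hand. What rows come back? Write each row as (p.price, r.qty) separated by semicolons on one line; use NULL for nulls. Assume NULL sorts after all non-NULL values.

(5, 12); (12, NULL); (33, 3); (49, NULL); (57, NULL)

Step 1 — p LEFT JOIN q on sku → 5 row(s).
Then LEFT JOIN `sales r` on link_id: each of those 5 rows is kept; rows whose q.link_id has no match in r get NULL for r's columns.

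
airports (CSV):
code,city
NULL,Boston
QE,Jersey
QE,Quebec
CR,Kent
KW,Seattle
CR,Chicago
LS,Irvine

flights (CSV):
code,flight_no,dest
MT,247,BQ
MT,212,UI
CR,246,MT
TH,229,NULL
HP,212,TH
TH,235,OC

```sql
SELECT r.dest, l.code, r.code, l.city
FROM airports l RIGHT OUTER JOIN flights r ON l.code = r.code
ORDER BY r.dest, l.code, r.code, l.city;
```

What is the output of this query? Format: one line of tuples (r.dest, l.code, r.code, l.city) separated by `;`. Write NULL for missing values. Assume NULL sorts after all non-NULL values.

(BQ, NULL, MT, NULL); (MT, CR, CR, Chicago); (MT, CR, CR, Kent); (OC, NULL, TH, NULL); (TH, NULL, HP, NULL); (UI, NULL, MT, NULL); (NULL, NULL, TH, NULL)

RIGHT JOIN keeps every row from `flights`; unmatched rows get NULL for `airports`'s columns.
Matching on l.code = r.code. A NULL in a compared column never satisfies the condition.
- l[0] code=NULL → no match.
- l[1] code=QE → no match.
- l[2] code=QE → no match.
- l[3] code=CR → 1 match(es) in r → 1 row(s).
- l[4] code=KW → no match.
- l[5] code=CR → 1 match(es) in r → 1 row(s).
- l[6] code=LS → no match.
- 5 r row(s) had no l match → kept, l columns NULL.
After projecting and ordering:
r.dest | l.code | r.code | l.city
BQ | NULL | MT | NULL
MT | CR | CR | Chicago
MT | CR | CR | Kent
OC | NULL | TH | NULL
TH | NULL | HP | NULL
UI | NULL | MT | NULL
NULL | NULL | TH | NULL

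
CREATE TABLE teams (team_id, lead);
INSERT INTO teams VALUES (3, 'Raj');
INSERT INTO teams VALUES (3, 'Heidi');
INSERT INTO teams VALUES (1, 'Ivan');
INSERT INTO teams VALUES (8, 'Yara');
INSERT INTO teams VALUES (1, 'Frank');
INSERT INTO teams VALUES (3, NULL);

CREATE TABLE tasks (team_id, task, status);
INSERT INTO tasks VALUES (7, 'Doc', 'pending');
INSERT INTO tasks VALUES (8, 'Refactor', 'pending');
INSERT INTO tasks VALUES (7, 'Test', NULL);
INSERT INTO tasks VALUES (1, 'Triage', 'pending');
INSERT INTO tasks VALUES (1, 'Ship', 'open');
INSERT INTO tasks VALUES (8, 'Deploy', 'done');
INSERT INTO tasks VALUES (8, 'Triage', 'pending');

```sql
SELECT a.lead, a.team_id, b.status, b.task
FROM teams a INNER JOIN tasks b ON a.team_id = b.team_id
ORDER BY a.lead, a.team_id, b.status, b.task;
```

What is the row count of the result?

7

INNER JOIN keeps only pairs where the ON condition holds.
Matching on a.team_id = b.team_id.
Matched pairs: 7.
Total: 7 rows.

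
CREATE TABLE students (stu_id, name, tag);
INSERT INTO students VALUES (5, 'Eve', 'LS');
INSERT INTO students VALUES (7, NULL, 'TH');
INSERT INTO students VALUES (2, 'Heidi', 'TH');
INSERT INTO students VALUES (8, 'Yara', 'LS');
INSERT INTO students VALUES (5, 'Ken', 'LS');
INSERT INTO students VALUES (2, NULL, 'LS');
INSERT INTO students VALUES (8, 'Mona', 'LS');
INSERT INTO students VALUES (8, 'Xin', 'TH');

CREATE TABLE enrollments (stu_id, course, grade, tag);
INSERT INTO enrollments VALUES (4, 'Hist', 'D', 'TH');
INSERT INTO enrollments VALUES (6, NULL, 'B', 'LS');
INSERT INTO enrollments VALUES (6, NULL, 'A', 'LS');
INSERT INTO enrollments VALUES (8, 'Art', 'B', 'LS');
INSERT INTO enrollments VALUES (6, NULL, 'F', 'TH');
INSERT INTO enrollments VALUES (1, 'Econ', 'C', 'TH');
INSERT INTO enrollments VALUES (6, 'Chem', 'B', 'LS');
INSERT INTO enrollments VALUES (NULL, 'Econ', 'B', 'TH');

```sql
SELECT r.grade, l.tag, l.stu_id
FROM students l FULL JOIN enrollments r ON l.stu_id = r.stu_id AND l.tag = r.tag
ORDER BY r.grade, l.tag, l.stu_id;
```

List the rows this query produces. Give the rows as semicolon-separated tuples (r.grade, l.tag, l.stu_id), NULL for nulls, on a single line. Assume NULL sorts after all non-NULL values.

(A, NULL, NULL); (B, LS, 8); (B, LS, 8); (B, NULL, NULL); (B, NULL, NULL); (B, NULL, NULL); (C, NULL, NULL); (D, NULL, NULL); (F, NULL, NULL); (NULL, LS, 2); (NULL, LS, 5); (NULL, LS, 5); (NULL, TH, 2); (NULL, TH, 7); (NULL, TH, 8)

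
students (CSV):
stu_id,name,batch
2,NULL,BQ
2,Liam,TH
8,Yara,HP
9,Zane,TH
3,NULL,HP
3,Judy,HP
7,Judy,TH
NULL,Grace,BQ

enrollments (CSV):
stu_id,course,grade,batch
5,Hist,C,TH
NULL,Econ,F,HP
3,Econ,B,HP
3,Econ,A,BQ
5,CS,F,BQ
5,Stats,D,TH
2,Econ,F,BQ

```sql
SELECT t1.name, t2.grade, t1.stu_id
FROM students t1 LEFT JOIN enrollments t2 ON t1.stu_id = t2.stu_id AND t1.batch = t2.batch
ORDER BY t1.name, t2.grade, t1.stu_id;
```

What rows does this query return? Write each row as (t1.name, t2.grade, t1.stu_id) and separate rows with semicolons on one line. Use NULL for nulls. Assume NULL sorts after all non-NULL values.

(Grace, NULL, NULL); (Judy, B, 3); (Judy, NULL, 7); (Liam, NULL, 2); (Yara, NULL, 8); (Zane, NULL, 9); (NULL, B, 3); (NULL, F, 2)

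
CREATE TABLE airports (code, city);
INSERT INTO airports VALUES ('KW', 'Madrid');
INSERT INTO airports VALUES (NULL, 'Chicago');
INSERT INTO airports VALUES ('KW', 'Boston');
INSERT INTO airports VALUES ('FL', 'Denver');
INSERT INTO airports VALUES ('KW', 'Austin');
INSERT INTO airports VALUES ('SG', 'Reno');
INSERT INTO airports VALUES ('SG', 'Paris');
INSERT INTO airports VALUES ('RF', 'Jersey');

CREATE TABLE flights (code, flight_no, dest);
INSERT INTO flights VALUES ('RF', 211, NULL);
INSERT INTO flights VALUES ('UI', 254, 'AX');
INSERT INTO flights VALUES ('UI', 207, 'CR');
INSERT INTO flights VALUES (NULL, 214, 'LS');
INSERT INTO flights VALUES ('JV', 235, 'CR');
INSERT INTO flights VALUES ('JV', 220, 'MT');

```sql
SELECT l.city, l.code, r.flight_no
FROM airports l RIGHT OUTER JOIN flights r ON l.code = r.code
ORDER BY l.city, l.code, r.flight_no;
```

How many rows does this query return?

6

RIGHT JOIN keeps every row from `flights`; unmatched rows get NULL for `airports`'s columns.
Matching on l.code = r.code. A NULL in a compared column never satisfies the condition.
- code=KW: no matching r row.
- code=NULL: no matching r row.
- code=KW: no matching r row.
- code=FL: no matching r row.
- code=KW: no matching r row.
- code=SG: no matching r row.
- code=SG: no matching r row.
- code=RF: 1 matching r row(s), so 1 row(s) emitted.
- plus 5 unmatched r row(s), each kept with NULL l columns.
Total: 1 matched + 5 padded = 6 rows.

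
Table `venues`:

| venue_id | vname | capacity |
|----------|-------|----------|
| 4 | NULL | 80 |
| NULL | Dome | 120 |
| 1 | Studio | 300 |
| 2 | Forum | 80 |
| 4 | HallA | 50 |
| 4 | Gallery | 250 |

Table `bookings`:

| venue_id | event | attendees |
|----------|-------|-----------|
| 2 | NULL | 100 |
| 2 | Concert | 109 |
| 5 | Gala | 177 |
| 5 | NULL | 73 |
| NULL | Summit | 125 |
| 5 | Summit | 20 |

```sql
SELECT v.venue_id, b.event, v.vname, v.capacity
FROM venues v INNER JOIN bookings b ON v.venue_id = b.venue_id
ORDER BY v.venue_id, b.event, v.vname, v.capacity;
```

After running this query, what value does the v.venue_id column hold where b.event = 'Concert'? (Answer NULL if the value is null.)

2

INNER JOIN keeps only pairs where the ON condition holds.
Matching on v.venue_id = b.venue_id. A NULL in a compared column never satisfies the condition.
- v[0] venue_id=4 → no match; dropped.
- v[1] venue_id=NULL → no match; dropped.
- v[2] venue_id=1 → no match; dropped.
- v[3] venue_id=2 → 2 match(es) in b → 2 row(s).
- v[4] venue_id=4 → no match; dropped.
- v[5] venue_id=4 → no match; dropped.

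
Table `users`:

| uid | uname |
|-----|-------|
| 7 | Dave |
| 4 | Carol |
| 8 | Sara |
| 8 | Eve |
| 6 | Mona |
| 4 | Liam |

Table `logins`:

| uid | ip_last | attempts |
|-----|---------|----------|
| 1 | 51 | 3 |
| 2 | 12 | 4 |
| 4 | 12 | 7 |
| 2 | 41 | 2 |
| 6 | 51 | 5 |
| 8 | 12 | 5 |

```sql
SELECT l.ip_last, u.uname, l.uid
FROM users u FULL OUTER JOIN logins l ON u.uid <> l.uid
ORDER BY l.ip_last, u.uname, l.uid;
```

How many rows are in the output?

FULL OUTER JOIN keeps every row from both sides; unmatched rows get NULL for the other side's columns.
Matching on u.uid <> l.uid.
- u row (uid=7): matches 6 l row(s) → 6 output row(s).
- u row (uid=4): matches 5 l row(s) → 5 output row(s).
- u row (uid=8): matches 5 l row(s) → 5 output row(s).
- u row (uid=8): matches 5 l row(s) → 5 output row(s).
- u row (uid=6): matches 5 l row(s) → 5 output row(s).
- u row (uid=4): matches 5 l row(s) → 5 output row(s).
Total: 31 rows.

31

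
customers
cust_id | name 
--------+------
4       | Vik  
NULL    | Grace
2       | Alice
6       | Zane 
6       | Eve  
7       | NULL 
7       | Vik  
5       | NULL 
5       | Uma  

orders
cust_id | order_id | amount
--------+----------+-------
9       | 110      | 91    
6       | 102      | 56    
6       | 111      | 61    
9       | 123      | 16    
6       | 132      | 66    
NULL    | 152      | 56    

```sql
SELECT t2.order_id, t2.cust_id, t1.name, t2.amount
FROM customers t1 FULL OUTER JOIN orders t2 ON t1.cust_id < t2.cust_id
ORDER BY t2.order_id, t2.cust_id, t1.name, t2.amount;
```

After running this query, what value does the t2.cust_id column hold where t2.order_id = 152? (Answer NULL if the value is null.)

FULL OUTER JOIN keeps every row from both sides; unmatched rows get NULL for the other side's columns.
Matching on t1.cust_id < t2.cust_id. A NULL in a compared column never satisfies the condition.
- t1 row (cust_id=4): matches 5 t2 row(s) → 5 output row(s).
- t1 row (cust_id=NULL): no match → kept, t2 columns NULL.
- t1 row (cust_id=2): matches 5 t2 row(s) → 5 output row(s).
- t1 row (cust_id=6): matches 2 t2 row(s) → 2 output row(s).
- t1 row (cust_id=6): matches 2 t2 row(s) → 2 output row(s).
- t1 row (cust_id=7): matches 2 t2 row(s) → 2 output row(s).
- t1 row (cust_id=7): matches 2 t2 row(s) → 2 output row(s).
- t1 row (cust_id=5): matches 5 t2 row(s) → 5 output row(s).
- t1 row (cust_id=5): matches 5 t2 row(s) → 5 output row(s).
- 1 t2 row(s) had no t1 match → kept, t1 columns NULL.

NULL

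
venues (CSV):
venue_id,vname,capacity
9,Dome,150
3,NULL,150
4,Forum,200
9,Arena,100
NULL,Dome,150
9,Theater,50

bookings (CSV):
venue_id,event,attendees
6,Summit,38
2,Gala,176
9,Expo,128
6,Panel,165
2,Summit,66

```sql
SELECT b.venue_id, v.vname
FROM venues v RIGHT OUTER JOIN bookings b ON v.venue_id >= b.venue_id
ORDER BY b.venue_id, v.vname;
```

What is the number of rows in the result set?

19

RIGHT JOIN keeps every row from `bookings`; unmatched rows get NULL for `venues`'s columns.
Matching on v.venue_id >= b.venue_id. A NULL in a compared column never satisfies the condition.
- venue_id=9: 5 matching b row(s), so 5 row(s) emitted.
- venue_id=3: 2 matching b row(s), so 2 row(s) emitted.
- venue_id=4: 2 matching b row(s), so 2 row(s) emitted.
- venue_id=9: 5 matching b row(s), so 5 row(s) emitted.
- venue_id=NULL: no matching b row.
- venue_id=9: 5 matching b row(s), so 5 row(s) emitted.
- every b row matched at least one v row.
Total: 19 rows.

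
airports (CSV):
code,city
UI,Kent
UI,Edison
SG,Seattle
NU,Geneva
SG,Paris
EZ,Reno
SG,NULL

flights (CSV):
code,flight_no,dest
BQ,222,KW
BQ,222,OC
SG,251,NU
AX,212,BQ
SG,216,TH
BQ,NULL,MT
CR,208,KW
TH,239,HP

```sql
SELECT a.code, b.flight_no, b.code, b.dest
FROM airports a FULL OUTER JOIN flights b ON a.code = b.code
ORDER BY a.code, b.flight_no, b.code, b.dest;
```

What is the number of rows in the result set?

16

FULL OUTER JOIN keeps every row from both sides; unmatched rows get NULL for the other side's columns.
Matching on a.code = b.code.
- a[0] code=UI → no match; kept with NULLs on the b side.
- a[1] code=UI → no match; kept with NULLs on the b side.
- a[2] code=SG → 2 match(es) in b → 2 row(s).
- a[3] code=NU → no match; kept with NULLs on the b side.
- a[4] code=SG → 2 match(es) in b → 2 row(s).
- a[5] code=EZ → no match; kept with NULLs on the b side.
- a[6] code=SG → 2 match(es) in b → 2 row(s).
- plus 6 unmatched b row(s), each kept with NULL a columns.
Total: 6 matched + 10 padded = 16 rows.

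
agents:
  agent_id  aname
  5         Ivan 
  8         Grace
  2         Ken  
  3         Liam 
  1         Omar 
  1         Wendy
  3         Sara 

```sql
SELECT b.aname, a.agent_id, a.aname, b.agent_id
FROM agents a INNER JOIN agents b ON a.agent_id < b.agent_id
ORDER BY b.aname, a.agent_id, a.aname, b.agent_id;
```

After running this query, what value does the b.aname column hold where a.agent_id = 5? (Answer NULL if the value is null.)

Grace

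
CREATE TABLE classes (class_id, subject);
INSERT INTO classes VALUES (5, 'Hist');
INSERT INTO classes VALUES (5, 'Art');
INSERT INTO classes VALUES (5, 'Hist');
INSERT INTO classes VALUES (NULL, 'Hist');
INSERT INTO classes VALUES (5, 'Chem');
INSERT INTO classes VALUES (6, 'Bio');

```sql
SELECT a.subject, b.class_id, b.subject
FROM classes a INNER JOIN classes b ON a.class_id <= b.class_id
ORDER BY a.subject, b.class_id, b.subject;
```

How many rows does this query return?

INNER JOIN keeps only pairs where the ON condition holds.
Matching on a.class_id <= b.class_id. A NULL in a compared column never satisfies the condition.
- a[0] class_id=5 → 5 match(es) in b → 5 row(s).
- a[1] class_id=5 → 5 match(es) in b → 5 row(s).
- a[2] class_id=5 → 5 match(es) in b → 5 row(s).
- a[3] class_id=NULL → no match; dropped.
- a[4] class_id=5 → 5 match(es) in b → 5 row(s).
- a[5] class_id=6 → 1 match(es) in b → 1 row(s).
Total: 21 rows.

21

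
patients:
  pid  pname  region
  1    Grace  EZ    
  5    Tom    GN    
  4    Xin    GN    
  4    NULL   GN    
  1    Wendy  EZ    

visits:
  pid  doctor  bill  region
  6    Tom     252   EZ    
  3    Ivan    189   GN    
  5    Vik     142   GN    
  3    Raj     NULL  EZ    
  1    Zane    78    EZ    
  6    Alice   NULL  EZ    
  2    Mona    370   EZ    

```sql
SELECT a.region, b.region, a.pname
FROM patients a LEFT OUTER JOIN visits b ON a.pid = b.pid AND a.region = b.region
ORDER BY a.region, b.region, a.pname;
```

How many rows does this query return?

LEFT JOIN keeps every row from `patients`; unmatched rows get NULL for `visits`'s columns.
Matching on a.pid = b.pid AND a.region = b.region.
- a row (pid=1, region=EZ): matches 1 b row(s) → 1 output row(s).
- a row (pid=5, region=GN): matches 1 b row(s) → 1 output row(s).
- a row (pid=4, region=GN): no match → kept, b columns NULL.
- a row (pid=4, region=GN): no match → kept, b columns NULL.
- a row (pid=1, region=EZ): matches 1 b row(s) → 1 output row(s).
Total: 3 matched + 2 padded = 5 rows.

5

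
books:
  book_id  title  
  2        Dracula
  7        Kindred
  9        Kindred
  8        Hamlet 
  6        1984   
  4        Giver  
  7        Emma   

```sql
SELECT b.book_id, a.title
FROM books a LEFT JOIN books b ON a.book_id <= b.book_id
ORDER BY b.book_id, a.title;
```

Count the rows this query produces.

LEFT JOIN keeps every row from `books a`; unmatched rows get NULL for `books b`'s columns.
Matching on a.book_id <= b.book_id.
Matched pairs: 29; unmatched a rows kept: 0.
Total: 29 rows.

29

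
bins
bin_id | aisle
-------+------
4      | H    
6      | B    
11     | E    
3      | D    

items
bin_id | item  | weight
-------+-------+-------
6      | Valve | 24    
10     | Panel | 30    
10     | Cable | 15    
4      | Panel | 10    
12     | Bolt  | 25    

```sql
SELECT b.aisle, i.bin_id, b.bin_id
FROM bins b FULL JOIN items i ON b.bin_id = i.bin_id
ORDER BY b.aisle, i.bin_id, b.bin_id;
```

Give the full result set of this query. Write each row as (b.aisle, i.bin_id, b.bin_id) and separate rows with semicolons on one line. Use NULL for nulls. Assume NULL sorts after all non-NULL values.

(B, 6, 6); (D, NULL, 3); (E, NULL, 11); (H, 4, 4); (NULL, 10, NULL); (NULL, 10, NULL); (NULL, 12, NULL)

FULL OUTER JOIN keeps every row from both sides; unmatched rows get NULL for the other side's columns.
Matching on b.bin_id = i.bin_id.
- b (bin_id=4) pairs with 1 row(s) of i.
- b (bin_id=6) pairs with 1 row(s) of i.
- b (bin_id=11) has no partner → padded with NULL.
- b (bin_id=3) has no partner → padded with NULL.
- 3 row(s) from i found no b partner → padded with NULL.
After projecting and ordering:
b.aisle | i.bin_id | b.bin_id
B | 6 | 6
D | NULL | 3
E | NULL | 11
H | 4 | 4
NULL | 10 | NULL
NULL | 10 | NULL
NULL | 12 | NULL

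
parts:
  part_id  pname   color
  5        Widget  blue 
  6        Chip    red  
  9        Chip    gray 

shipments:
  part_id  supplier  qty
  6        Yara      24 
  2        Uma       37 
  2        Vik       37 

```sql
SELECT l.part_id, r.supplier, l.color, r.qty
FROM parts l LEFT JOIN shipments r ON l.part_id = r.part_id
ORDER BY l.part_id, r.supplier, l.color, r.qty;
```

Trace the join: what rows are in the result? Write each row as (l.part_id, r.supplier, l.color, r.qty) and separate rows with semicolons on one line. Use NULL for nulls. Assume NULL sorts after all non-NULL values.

LEFT JOIN keeps every row from `parts`; unmatched rows get NULL for `shipments`'s columns.
Matching on l.part_id = r.part_id.
Matched pairs: 1; unmatched l rows kept: 2.

(5, NULL, blue, NULL); (6, Yara, red, 24); (9, NULL, gray, NULL)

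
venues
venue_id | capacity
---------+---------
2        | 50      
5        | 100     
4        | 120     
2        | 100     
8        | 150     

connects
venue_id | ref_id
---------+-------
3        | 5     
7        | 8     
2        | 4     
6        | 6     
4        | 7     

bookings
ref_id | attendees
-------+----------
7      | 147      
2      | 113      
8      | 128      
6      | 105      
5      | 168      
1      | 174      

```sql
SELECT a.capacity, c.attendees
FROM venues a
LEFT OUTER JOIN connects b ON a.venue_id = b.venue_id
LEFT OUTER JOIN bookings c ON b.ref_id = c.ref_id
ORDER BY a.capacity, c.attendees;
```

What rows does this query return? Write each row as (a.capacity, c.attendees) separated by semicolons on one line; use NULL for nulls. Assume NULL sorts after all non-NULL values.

Joins associate left-to-right: venues LEFT JOIN connects on venue_id gives 5 intermediate row(s).
Then LEFT JOIN `bookings c` on ref_id: each of those 5 rows is kept; rows whose b.ref_id has no match in c get NULL for c's columns.

(50, NULL); (100, NULL); (100, NULL); (120, 147); (150, NULL)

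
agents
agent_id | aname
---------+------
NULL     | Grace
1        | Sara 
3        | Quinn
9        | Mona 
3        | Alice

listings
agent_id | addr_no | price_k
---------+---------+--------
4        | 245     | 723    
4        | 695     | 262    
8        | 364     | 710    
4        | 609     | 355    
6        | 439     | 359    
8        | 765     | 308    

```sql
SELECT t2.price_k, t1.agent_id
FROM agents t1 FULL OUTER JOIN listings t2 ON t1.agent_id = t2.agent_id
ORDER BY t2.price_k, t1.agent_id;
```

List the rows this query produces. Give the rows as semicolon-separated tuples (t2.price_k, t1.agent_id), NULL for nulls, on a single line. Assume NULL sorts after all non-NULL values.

(262, NULL); (308, NULL); (355, NULL); (359, NULL); (710, NULL); (723, NULL); (NULL, 1); (NULL, 3); (NULL, 3); (NULL, 9); (NULL, NULL)

FULL OUTER JOIN keeps every row from both sides; unmatched rows get NULL for the other side's columns.
Matching on t1.agent_id = t2.agent_id. A NULL in a compared column never satisfies the condition.
Matched pairs: 0; unmatched t1 rows kept: 5; unmatched t2 rows kept: 6.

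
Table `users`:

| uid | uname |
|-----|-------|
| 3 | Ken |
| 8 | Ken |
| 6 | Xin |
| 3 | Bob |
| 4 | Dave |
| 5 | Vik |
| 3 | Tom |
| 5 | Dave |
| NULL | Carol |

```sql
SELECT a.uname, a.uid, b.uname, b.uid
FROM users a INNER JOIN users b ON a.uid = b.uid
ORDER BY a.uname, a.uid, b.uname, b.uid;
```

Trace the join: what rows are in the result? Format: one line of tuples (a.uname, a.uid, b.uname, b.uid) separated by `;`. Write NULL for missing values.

(Bob, 3, Bob, 3); (Bob, 3, Ken, 3); (Bob, 3, Tom, 3); (Dave, 4, Dave, 4); (Dave, 5, Dave, 5); (Dave, 5, Vik, 5); (Ken, 3, Bob, 3); (Ken, 3, Ken, 3); (Ken, 3, Tom, 3); (Ken, 8, Ken, 8); (Tom, 3, Bob, 3); (Tom, 3, Ken, 3); (Tom, 3, Tom, 3); (Vik, 5, Dave, 5); (Vik, 5, Vik, 5); (Xin, 6, Xin, 6)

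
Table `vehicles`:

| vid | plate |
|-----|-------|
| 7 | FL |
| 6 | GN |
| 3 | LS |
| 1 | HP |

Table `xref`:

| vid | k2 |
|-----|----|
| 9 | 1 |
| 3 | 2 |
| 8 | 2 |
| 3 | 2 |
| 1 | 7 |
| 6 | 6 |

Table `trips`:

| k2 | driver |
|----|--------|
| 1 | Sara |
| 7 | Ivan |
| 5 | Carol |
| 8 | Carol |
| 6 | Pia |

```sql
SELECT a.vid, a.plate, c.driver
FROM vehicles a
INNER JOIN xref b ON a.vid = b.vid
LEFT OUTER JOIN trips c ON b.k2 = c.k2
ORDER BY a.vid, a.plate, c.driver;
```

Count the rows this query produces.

Step 1 — a INNER JOIN b on vid → 4 row(s).
Then LEFT JOIN `trips c` on k2: each of those 4 rows is kept; rows whose b.k2 has no match in c get NULL for c's columns.
Result: 4 row(s).

4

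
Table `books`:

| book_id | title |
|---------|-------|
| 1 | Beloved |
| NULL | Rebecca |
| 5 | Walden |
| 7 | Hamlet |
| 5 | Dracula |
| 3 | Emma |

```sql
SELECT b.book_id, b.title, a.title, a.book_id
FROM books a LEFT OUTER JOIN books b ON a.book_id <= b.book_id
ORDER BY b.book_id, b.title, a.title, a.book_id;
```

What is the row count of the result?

17

LEFT JOIN keeps every row from `books a`; unmatched rows get NULL for `books b`'s columns.
Matching on a.book_id <= b.book_id. A NULL in a compared column never satisfies the condition.
Matched pairs: 16; unmatched a rows kept: 1.
Total: 16 matched + 1 padded = 17 rows.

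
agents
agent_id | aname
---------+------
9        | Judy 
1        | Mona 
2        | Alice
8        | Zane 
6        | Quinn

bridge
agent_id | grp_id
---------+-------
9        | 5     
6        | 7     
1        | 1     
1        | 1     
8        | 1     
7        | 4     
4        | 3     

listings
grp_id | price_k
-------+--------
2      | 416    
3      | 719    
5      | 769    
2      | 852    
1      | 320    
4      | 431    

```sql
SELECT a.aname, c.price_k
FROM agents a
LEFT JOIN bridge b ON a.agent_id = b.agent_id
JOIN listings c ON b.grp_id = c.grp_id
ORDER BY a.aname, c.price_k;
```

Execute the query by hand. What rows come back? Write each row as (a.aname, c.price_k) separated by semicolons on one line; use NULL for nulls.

(Judy, 769); (Mona, 320); (Mona, 320); (Zane, 320)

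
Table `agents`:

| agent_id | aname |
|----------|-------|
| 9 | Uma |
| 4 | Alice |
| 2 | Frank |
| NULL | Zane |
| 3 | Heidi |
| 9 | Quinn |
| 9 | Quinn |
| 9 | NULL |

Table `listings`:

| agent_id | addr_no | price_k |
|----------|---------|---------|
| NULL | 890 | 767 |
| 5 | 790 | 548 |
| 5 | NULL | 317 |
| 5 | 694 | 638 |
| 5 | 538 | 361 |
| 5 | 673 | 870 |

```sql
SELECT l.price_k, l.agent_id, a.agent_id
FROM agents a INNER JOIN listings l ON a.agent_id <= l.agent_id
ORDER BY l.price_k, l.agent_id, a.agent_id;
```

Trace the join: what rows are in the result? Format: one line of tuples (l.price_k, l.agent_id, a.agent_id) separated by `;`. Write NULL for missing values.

(317, 5, 2); (317, 5, 3); (317, 5, 4); (361, 5, 2); (361, 5, 3); (361, 5, 4); (548, 5, 2); (548, 5, 3); (548, 5, 4); (638, 5, 2); (638, 5, 3); (638, 5, 4); (870, 5, 2); (870, 5, 3); (870, 5, 4)

INNER JOIN keeps only pairs where the ON condition holds.
Matching on a.agent_id <= l.agent_id. A NULL in a compared column never satisfies the condition.
Matched pairs: 15.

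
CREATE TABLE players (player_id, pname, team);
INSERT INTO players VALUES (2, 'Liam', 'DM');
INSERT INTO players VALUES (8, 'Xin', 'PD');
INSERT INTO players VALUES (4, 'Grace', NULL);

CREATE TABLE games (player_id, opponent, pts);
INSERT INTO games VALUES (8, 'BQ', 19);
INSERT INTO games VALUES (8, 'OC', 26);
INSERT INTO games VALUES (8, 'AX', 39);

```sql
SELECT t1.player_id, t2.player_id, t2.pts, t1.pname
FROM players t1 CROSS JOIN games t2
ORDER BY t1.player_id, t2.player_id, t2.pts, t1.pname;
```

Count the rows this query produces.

9

CROSS JOIN pairs every row of `players` with every row of `games`: 3 × 3 = 9 rows.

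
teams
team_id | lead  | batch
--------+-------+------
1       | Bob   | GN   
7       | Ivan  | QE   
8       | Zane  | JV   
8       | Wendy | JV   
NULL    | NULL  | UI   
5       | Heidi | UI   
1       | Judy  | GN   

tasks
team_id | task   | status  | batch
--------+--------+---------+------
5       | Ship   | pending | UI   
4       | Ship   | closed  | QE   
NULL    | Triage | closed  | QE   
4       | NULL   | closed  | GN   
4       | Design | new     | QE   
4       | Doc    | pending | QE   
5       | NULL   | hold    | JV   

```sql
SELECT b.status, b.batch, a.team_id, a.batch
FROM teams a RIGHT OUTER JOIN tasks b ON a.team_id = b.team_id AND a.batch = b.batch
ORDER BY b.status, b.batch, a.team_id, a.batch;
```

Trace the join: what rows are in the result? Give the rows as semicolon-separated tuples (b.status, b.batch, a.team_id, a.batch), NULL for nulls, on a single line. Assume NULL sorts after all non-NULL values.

RIGHT JOIN keeps every row from `tasks`; unmatched rows get NULL for `teams`'s columns.
Matching on a.team_id = b.team_id AND a.batch = b.batch. A NULL in a compared column never satisfies the condition.
- a (team_id=1, batch=GN) has no partner in b.
- a (team_id=7, batch=QE) has no partner in b.
- a (team_id=8, batch=JV) has no partner in b.
- a (team_id=8, batch=JV) has no partner in b.
- a (team_id=NULL, batch=UI) has no partner in b.
- a (team_id=5, batch=UI) pairs with 1 row(s) of b.
- a (team_id=1, batch=GN) has no partner in b.
- plus 6 unmatched b row(s), each kept with NULL a columns.
After projecting and ordering:
b.status | b.batch | a.team_id | a.batch
closed | GN | NULL | NULL
closed | QE | NULL | NULL
closed | QE | NULL | NULL
hold | JV | NULL | NULL
new | QE | NULL | NULL
pending | QE | NULL | NULL
pending | UI | 5 | UI

(closed, GN, NULL, NULL); (closed, QE, NULL, NULL); (closed, QE, NULL, NULL); (hold, JV, NULL, NULL); (new, QE, NULL, NULL); (pending, QE, NULL, NULL); (pending, UI, 5, UI)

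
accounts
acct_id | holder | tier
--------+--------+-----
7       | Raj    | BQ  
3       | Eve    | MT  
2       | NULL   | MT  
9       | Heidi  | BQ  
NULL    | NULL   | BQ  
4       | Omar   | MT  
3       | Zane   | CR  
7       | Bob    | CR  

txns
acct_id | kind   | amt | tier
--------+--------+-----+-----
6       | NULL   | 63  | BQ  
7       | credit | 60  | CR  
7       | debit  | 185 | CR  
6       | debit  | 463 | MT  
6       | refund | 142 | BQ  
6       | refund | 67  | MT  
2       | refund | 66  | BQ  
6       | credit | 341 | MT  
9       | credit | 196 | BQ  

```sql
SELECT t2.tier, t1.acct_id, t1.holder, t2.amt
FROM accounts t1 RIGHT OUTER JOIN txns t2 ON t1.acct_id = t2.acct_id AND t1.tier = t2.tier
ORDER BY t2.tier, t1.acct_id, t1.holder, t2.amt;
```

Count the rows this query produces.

9

RIGHT JOIN keeps every row from `txns`; unmatched rows get NULL for `accounts`'s columns.
Matching on t1.acct_id = t2.acct_id AND t1.tier = t2.tier. A NULL in a compared column never satisfies the condition.
Matched pairs: 3; unmatched t2 rows kept: 6.
Total: 3 matched + 6 padded = 9 rows.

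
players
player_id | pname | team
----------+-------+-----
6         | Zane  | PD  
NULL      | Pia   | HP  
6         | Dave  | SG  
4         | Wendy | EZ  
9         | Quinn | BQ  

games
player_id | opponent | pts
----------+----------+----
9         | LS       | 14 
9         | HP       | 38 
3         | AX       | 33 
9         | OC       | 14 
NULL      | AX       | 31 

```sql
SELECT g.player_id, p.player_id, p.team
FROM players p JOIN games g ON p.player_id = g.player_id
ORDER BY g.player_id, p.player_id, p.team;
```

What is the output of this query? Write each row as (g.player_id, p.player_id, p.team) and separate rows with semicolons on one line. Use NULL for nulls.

INNER JOIN keeps only pairs where the ON condition holds.
Matching on p.player_id = g.player_id. A NULL in a compared column never satisfies the condition.
Matched pairs: 3.

(9, 9, BQ); (9, 9, BQ); (9, 9, BQ)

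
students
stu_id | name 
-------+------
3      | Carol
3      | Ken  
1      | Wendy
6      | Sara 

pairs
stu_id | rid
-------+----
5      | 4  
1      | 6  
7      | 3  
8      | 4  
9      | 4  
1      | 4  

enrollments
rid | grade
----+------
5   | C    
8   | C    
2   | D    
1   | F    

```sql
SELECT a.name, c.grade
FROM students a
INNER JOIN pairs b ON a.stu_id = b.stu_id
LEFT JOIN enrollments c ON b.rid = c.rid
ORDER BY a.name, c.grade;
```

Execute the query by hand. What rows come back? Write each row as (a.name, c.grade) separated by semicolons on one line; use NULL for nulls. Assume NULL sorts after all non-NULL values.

Step 1 — a INNER JOIN b on stu_id → 2 row(s).
Then LEFT JOIN `enrollments c` on rid: each of those 2 rows is kept; rows whose b.rid has no match in c get NULL for c's columns.

(Wendy, NULL); (Wendy, NULL)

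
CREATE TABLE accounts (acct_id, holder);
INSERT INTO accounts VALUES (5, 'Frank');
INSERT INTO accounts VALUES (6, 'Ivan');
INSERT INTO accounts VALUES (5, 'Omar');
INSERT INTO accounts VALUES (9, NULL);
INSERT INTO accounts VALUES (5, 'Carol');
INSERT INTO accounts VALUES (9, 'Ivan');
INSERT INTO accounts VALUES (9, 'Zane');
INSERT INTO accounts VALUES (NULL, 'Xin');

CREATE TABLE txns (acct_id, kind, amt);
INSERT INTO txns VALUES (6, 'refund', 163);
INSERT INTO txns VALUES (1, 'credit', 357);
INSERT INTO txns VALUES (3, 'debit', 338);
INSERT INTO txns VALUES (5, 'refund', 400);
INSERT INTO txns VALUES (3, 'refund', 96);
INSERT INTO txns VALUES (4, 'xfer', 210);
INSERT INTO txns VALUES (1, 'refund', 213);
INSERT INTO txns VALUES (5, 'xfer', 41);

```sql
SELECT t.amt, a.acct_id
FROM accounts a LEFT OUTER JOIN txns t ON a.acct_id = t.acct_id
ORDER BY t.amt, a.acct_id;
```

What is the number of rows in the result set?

11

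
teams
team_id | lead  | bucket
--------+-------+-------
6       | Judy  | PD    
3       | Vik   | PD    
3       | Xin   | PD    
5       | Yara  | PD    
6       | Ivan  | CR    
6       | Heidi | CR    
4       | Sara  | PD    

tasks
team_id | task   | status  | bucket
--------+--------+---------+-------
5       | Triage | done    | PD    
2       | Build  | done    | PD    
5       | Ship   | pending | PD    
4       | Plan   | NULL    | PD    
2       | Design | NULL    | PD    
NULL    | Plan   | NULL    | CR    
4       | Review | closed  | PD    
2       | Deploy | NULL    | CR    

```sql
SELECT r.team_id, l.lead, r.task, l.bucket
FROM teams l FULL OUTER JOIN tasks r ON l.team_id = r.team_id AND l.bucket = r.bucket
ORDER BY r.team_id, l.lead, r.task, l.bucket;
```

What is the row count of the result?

FULL OUTER JOIN keeps every row from both sides; unmatched rows get NULL for the other side's columns.
Matching on l.team_id = r.team_id AND l.bucket = r.bucket. A NULL in a compared column never satisfies the condition.
Matched pairs: 4; unmatched l rows kept: 5; unmatched r rows kept: 4.
Total: 4 matched + 9 padded = 13 rows.

13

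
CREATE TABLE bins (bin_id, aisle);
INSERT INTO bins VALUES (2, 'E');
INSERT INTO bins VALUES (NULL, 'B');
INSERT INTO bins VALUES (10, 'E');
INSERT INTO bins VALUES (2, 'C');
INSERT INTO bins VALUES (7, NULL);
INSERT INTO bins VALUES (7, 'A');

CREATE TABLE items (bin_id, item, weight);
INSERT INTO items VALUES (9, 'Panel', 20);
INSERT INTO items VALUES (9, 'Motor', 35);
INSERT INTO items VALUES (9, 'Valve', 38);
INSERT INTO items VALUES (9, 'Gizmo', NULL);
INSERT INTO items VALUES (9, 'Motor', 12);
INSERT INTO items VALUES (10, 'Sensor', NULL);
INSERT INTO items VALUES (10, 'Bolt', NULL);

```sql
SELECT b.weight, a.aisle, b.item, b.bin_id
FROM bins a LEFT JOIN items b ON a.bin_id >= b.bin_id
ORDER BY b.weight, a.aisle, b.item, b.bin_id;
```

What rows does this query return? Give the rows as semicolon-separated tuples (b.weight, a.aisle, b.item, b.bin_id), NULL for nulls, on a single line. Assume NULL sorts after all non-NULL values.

(12, E, Motor, 9); (20, E, Panel, 9); (35, E, Motor, 9); (38, E, Valve, 9); (NULL, A, NULL, NULL); (NULL, B, NULL, NULL); (NULL, C, NULL, NULL); (NULL, E, Bolt, 10); (NULL, E, Gizmo, 9); (NULL, E, Sensor, 10); (NULL, E, NULL, NULL); (NULL, NULL, NULL, NULL)

LEFT JOIN keeps every row from `bins`; unmatched rows get NULL for `items`'s columns.
Matching on a.bin_id >= b.bin_id. A NULL in a compared column never satisfies the condition.
- bin_id=2: no b row matches, row kept with b columns NULL.
- bin_id=NULL: no b row matches, row kept with b columns NULL.
- bin_id=10: 7 matching b row(s), so 7 row(s) emitted.
- bin_id=2: no b row matches, row kept with b columns NULL.
- bin_id=7: no b row matches, row kept with b columns NULL.
- bin_id=7: no b row matches, row kept with b columns NULL.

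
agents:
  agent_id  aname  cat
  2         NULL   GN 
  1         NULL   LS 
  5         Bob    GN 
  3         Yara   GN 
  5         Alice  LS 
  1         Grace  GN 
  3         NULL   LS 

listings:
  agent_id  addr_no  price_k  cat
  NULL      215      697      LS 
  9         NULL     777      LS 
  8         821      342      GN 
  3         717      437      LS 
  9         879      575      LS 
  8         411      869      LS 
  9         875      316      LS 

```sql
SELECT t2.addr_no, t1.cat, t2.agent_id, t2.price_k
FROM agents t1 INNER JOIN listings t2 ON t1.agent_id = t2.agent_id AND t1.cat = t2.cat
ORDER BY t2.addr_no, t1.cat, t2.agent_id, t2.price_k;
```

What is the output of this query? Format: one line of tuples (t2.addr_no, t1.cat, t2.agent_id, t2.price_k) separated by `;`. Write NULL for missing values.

INNER JOIN keeps only pairs where the ON condition holds.
Matching on t1.agent_id = t2.agent_id AND t1.cat = t2.cat. A NULL in a compared column never satisfies the condition.
- t1[0] agent_id=2, cat=GN → no match; dropped.
- t1[1] agent_id=1, cat=LS → no match; dropped.
- t1[2] agent_id=5, cat=GN → no match; dropped.
- t1[3] agent_id=3, cat=GN → no match; dropped.
- t1[4] agent_id=5, cat=LS → no match; dropped.
- t1[5] agent_id=1, cat=GN → no match; dropped.
- t1[6] agent_id=3, cat=LS → 1 match(es) in t2 → 1 row(s).
After projecting and ordering:
t2.addr_no | t1.cat | t2.agent_id | t2.price_k
717 | LS | 3 | 437

(717, LS, 3, 437)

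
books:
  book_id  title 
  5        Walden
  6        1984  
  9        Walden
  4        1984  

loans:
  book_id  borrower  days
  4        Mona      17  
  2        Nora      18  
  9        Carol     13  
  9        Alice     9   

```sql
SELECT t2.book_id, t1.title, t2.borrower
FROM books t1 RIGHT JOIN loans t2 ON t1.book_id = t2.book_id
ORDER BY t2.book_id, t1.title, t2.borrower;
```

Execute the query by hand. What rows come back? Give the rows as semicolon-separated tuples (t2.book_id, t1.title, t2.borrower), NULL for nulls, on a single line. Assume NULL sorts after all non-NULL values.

(2, NULL, Nora); (4, 1984, Mona); (9, Walden, Alice); (9, Walden, Carol)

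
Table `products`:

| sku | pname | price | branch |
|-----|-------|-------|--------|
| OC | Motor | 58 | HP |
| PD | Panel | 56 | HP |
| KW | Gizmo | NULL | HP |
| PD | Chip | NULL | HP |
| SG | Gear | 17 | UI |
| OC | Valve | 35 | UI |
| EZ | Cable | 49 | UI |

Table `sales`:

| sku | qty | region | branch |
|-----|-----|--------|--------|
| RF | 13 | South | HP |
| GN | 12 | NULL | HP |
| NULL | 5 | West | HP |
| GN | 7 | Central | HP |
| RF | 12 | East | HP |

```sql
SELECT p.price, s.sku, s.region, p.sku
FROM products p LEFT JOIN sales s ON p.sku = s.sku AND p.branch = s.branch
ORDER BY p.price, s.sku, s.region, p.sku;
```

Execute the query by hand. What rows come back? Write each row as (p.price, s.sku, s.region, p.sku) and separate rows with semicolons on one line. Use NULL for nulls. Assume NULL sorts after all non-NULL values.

LEFT JOIN keeps every row from `products`; unmatched rows get NULL for `sales`'s columns.
Matching on p.sku = s.sku AND p.branch = s.branch. A NULL in a compared column never satisfies the condition.
- p row (sku=OC, branch=HP): no match → kept, s columns NULL.
- p row (sku=PD, branch=HP): no match → kept, s columns NULL.
- p row (sku=KW, branch=HP): no match → kept, s columns NULL.
- p row (sku=PD, branch=HP): no match → kept, s columns NULL.
- p row (sku=SG, branch=UI): no match → kept, s columns NULL.
- p row (sku=OC, branch=UI): no match → kept, s columns NULL.
- p row (sku=EZ, branch=UI): no match → kept, s columns NULL.
After projecting and ordering:
p.price | s.sku | s.region | p.sku
17 | NULL | NULL | SG
35 | NULL | NULL | OC
49 | NULL | NULL | EZ
56 | NULL | NULL | PD
58 | NULL | NULL | OC
NULL | NULL | NULL | KW
NULL | NULL | NULL | PD

(17, NULL, NULL, SG); (35, NULL, NULL, OC); (49, NULL, NULL, EZ); (56, NULL, NULL, PD); (58, NULL, NULL, OC); (NULL, NULL, NULL, KW); (NULL, NULL, NULL, PD)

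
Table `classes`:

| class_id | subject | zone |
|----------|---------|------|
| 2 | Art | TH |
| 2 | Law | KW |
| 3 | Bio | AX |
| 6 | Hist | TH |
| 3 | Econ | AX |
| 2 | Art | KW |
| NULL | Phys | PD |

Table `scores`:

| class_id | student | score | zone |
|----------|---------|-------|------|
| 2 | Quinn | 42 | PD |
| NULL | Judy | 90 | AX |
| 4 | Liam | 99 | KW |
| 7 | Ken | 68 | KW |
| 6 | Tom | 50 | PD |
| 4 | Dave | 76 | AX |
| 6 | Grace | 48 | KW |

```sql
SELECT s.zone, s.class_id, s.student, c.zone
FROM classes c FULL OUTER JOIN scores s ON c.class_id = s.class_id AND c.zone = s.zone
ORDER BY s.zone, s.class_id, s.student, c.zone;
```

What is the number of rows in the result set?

FULL OUTER JOIN keeps every row from both sides; unmatched rows get NULL for the other side's columns.
Matching on c.class_id = s.class_id AND c.zone = s.zone. A NULL in a compared column never satisfies the condition.
- class_id=2, zone=TH: no s row matches, row kept with s columns NULL.
- class_id=2, zone=KW: no s row matches, row kept with s columns NULL.
- class_id=3, zone=AX: no s row matches, row kept with s columns NULL.
- class_id=6, zone=TH: no s row matches, row kept with s columns NULL.
- class_id=3, zone=AX: no s row matches, row kept with s columns NULL.
- class_id=2, zone=KW: no s row matches, row kept with s columns NULL.
- class_id=NULL, zone=PD: no s row matches, row kept with s columns NULL.
- 7 row(s) from s found no c partner → padded with NULL.
Total: 0 matched + 14 padded = 14 rows.

14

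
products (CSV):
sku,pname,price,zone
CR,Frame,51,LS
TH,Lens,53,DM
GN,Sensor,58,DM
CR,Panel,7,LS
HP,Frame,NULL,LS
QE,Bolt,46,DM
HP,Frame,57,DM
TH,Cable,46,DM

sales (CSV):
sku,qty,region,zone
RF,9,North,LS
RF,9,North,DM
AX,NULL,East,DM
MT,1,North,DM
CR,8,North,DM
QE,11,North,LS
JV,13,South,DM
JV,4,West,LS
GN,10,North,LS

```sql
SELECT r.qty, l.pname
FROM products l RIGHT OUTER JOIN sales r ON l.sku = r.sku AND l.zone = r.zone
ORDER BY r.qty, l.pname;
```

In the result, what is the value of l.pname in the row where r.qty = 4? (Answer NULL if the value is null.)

RIGHT JOIN keeps every row from `sales`; unmatched rows get NULL for `products`'s columns.
Matching on l.sku = r.sku AND l.zone = r.zone.
Matched pairs: 0; unmatched r rows kept: 9.

NULL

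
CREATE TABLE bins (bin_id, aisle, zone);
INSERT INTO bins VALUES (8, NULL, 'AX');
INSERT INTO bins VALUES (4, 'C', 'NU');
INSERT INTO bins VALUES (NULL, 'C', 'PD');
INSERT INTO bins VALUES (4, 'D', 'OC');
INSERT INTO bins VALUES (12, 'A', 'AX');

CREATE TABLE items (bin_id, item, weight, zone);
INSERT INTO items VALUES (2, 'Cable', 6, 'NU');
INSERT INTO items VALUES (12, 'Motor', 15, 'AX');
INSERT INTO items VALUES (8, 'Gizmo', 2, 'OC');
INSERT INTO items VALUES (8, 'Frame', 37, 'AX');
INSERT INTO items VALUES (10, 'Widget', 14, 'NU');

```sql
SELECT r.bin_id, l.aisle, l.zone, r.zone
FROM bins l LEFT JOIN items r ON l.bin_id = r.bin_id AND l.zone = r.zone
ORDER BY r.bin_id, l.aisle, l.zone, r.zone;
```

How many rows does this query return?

5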